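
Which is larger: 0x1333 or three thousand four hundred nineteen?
Convert 0x1333 (hexadecimal) → 1×4096 + 3×256 + 3×16 + 3 = 4915 (decimal)
Convert three thousand four hundred nineteen (English words) → 3×1000 + 4×100 + 19 = 3419 (decimal)
Compare 4915 vs 3419: larger = 4915
4915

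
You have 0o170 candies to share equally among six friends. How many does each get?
Convert 0o170 (octal) → 1×64 + 7×8 = 120 (decimal)
Convert six (English words) → 6 (decimal)
Compute 120 ÷ 6 = 20
20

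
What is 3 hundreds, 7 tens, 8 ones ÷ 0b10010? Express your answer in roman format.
Convert 3 hundreds, 7 tens, 8 ones (place-value notation) → 3×100 + 7×10 + 8 = 378 (decimal)
Convert 0b10010 (binary) → 16 + 2 = 18 (decimal)
Compute 378 ÷ 18 = 21
Convert 21 (decimal) → 21 = 10 + 10 + 1 → XXI (Roman numeral)
XXI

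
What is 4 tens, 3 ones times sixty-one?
Convert 4 tens, 3 ones (place-value notation) → 4×10 + 3 = 43 (decimal)
Convert sixty-one (English words) → 61 (decimal)
Compute 43 × 61 = 2623
2623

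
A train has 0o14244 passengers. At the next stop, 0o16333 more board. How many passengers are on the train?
Convert 0o14244 (octal) → 1×4096 + 4×512 + 2×64 + 4×8 + 4 = 6308 (decimal)
Convert 0o16333 (octal) → 1×4096 + 6×512 + 3×64 + 3×8 + 3 = 7387 (decimal)
Compute 6308 + 7387 = 13695
13695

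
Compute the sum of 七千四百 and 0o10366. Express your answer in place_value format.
Convert 七千四百 (Chinese numeral) → 7×1000 + 4×100 = 7400 (decimal)
Convert 0o10366 (octal) → 1×4096 + 3×64 + 6×8 + 6 = 4342 (decimal)
Compute 7400 + 4342 = 11742
Convert 11742 (decimal) → 11742 = 11×1000 + 7×100 + 4×10 + 2 → 11 thousands, 7 hundreds, 4 tens, 2 ones (place-value notation)
11 thousands, 7 hundreds, 4 tens, 2 ones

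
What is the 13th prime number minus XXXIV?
The 13th prime number = 41
Convert XXXIV (Roman numeral) → 10 + 10 + 10 + 4 = 34 (decimal)
Compute 41 - 34 = 7
7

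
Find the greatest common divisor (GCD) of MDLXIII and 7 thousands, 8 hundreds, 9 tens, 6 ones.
Convert MDLXIII (Roman numeral) → 1000 + 500 + 50 + 10 + 1 + 1 + 1 = 1563 (decimal)
Convert 7 thousands, 8 hundreds, 9 tens, 6 ones (place-value notation) → 7×1000 + 8×100 + 9×10 + 6 = 7896 (decimal)
Compute gcd(1563, 7896) = 3
3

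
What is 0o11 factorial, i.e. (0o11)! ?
Convert 0o11 (octal) → 1×8 + 1 = 9 (decimal)
Compute 9! = 362880
362880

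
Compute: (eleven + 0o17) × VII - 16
Convert eleven (English words) → 11 (decimal)
Convert 0o17 (octal) → 1×8 + 7 = 15 (decimal)
Convert VII (Roman numeral) → 5 + 1 + 1 = 7 (decimal)
Expression in decimal: (11 + 15) × 7 - 16
Parentheses first: 11 + 15 = 26
Multiply: 26 × 7 = 182
Subtract: 182 - 16 = 166
166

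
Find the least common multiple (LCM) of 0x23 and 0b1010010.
Convert 0x23 (hexadecimal) → 2×16 + 3 = 35 (decimal)
Convert 0b1010010 (binary) → 64 + 16 + 2 = 82 (decimal)
Compute lcm(35, 82) = 2870
2870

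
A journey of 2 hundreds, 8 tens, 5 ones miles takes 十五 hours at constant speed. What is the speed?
Convert 2 hundreds, 8 tens, 5 ones (place-value notation) → 2×100 + 8×10 + 5 = 285 (decimal)
Convert 十五 (Chinese numeral) → 1×10 + 5 = 15 (decimal)
Compute 285 ÷ 15 = 19
19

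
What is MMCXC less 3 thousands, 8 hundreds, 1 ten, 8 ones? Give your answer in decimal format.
Convert MMCXC (Roman numeral) → 1000 + 1000 + 100 + 90 = 2190 (decimal)
Convert 3 thousands, 8 hundreds, 1 ten, 8 ones (place-value notation) → 3×1000 + 8×100 + 1×10 + 8 = 3818 (decimal)
Compute 2190 - 3818 = -1628
-1628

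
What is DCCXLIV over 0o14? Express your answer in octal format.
Convert DCCXLIV (Roman numeral) → 500 + 100 + 100 + 40 + 4 = 744 (decimal)
Convert 0o14 (octal) → 1×8 + 4 = 12 (decimal)
Compute 744 ÷ 12 = 62
Convert 62 (decimal) → 62 = 7×8 + 6 → 0o76 (octal)
0o76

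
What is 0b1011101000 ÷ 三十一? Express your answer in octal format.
Convert 0b1011101000 (binary) → 512 + 128 + 64 + 32 + 8 = 744 (decimal)
Convert 三十一 (Chinese numeral) → 3×10 + 1 = 31 (decimal)
Compute 744 ÷ 31 = 24
Convert 24 (decimal) → 24 = 3×8 → 0o30 (octal)
0o30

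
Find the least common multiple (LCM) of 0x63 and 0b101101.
Convert 0x63 (hexadecimal) → 6×16 + 3 = 99 (decimal)
Convert 0b101101 (binary) → 32 + 8 + 4 + 1 = 45 (decimal)
Compute lcm(99, 45) = 495
495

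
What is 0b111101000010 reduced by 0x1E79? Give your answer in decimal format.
Convert 0b111101000010 (binary) → 2048 + 1024 + 512 + 256 + 64 + 2 = 3906 (decimal)
Convert 0x1E79 (hexadecimal) → 1×4096 + 14×256 + 7×16 + 9 = 7801 (decimal)
Compute 3906 - 7801 = -3895
-3895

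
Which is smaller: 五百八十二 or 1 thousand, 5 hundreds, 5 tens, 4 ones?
Convert 五百八十二 (Chinese numeral) → 5×100 + 8×10 + 2 = 582 (decimal)
Convert 1 thousand, 5 hundreds, 5 tens, 4 ones (place-value notation) → 1×1000 + 5×100 + 5×10 + 4 = 1554 (decimal)
Compare 582 vs 1554: smaller = 582
582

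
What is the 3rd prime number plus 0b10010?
The 3rd prime number = 5
Convert 0b10010 (binary) → 16 + 2 = 18 (decimal)
Compute 5 + 18 = 23
23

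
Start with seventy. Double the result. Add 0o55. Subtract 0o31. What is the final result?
Convert seventy (English words) → 70 (decimal)
Start: 70
70 × 2 = 140
Convert 0o55 (octal) → 5×8 + 5 = 45 (decimal)
140 + 45 = 185
Convert 0o31 (octal) → 3×8 + 1 = 25 (decimal)
185 - 25 = 160
160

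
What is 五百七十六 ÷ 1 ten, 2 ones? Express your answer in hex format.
Convert 五百七十六 (Chinese numeral) → 5×100 + 7×10 + 6 = 576 (decimal)
Convert 1 ten, 2 ones (place-value notation) → 1×10 + 2 = 12 (decimal)
Compute 576 ÷ 12 = 48
Convert 48 (decimal) → 48 = 3×16 → 0x30 (hexadecimal)
0x30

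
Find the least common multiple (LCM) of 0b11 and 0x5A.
Convert 0b11 (binary) → 2 + 1 = 3 (decimal)
Convert 0x5A (hexadecimal) → 5×16 + 10 = 90 (decimal)
Compute lcm(3, 90) = 90
90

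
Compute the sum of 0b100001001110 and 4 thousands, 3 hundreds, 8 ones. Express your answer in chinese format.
Convert 0b100001001110 (binary) → 2048 + 64 + 8 + 4 + 2 = 2126 (decimal)
Convert 4 thousands, 3 hundreds, 8 ones (place-value notation) → 4×1000 + 3×100 + 8 = 4308 (decimal)
Compute 2126 + 4308 = 6434
Convert 6434 (decimal) → 6434 = 6×1000 + 4×100 + 3×10 + 4 → 六千四百三十四 (Chinese numeral)
六千四百三十四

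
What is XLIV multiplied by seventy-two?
Convert XLIV (Roman numeral) → 40 + 4 = 44 (decimal)
Convert seventy-two (English words) → 72 (decimal)
Compute 44 × 72 = 3168
3168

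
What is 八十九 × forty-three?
Convert 八十九 (Chinese numeral) → 8×10 + 9 = 89 (decimal)
Convert forty-three (English words) → 43 (decimal)
Compute 89 × 43 = 3827
3827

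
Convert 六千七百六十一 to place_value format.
Convert 六千七百六十一 (Chinese numeral) → 6×1000 + 7×100 + 6×10 + 1 = 6761 (decimal)
Convert 6761 (decimal) → 6761 = 6×1000 + 7×100 + 6×10 + 1 → 6 thousands, 7 hundreds, 6 tens, 1 one (place-value notation)
6 thousands, 7 hundreds, 6 tens, 1 one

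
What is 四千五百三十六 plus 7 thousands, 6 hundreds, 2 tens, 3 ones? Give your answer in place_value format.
Convert 四千五百三十六 (Chinese numeral) → 4×1000 + 5×100 + 3×10 + 6 = 4536 (decimal)
Convert 7 thousands, 6 hundreds, 2 tens, 3 ones (place-value notation) → 7×1000 + 6×100 + 2×10 + 3 = 7623 (decimal)
Compute 4536 + 7623 = 12159
Convert 12159 (decimal) → 12159 = 12×1000 + 1×100 + 5×10 + 9 → 12 thousands, 1 hundred, 5 tens, 9 ones (place-value notation)
12 thousands, 1 hundred, 5 tens, 9 ones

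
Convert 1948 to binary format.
Convert 1948 (decimal) → 1948 = 1024 + 512 + 256 + 128 + 16 + 8 + 4 → 0b11110011100 (binary)
0b11110011100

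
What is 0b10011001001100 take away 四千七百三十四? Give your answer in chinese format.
Convert 0b10011001001100 (binary) → 8192 + 1024 + 512 + 64 + 8 + 4 = 9804 (decimal)
Convert 四千七百三十四 (Chinese numeral) → 4×1000 + 7×100 + 3×10 + 4 = 4734 (decimal)
Compute 9804 - 4734 = 5070
Convert 5070 (decimal) → 5070 = 5×1000 + 7×10 → 五千零七十 (Chinese numeral)
五千零七十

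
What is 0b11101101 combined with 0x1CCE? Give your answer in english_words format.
Convert 0b11101101 (binary) → 128 + 64 + 32 + 8 + 4 + 1 = 237 (decimal)
Convert 0x1CCE (hexadecimal) → 1×4096 + 12×256 + 12×16 + 14 = 7374 (decimal)
Compute 237 + 7374 = 7611
Convert 7611 (decimal) → 7611 = 7×1000 + 6×100 + 11 → seven thousand six hundred eleven (English words)
seven thousand six hundred eleven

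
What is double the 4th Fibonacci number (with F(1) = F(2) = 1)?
The 4th Fibonacci number (with F(1) = F(2) = 1): 1, 1, 2, 3 → 3
Compute 3 × 2 = 6
6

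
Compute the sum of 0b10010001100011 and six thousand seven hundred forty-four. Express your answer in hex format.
Convert 0b10010001100011 (binary) → 8192 + 1024 + 64 + 32 + 2 + 1 = 9315 (decimal)
Convert six thousand seven hundred forty-four (English words) → 6×1000 + 7×100 + 44 = 6744 (decimal)
Compute 9315 + 6744 = 16059
Convert 16059 (decimal) → 16059 = 3×4096 + 14×256 + 11×16 + 11 → 0x3EBB (hexadecimal)
0x3EBB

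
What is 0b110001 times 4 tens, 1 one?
Convert 0b110001 (binary) → 32 + 16 + 1 = 49 (decimal)
Convert 4 tens, 1 one (place-value notation) → 4×10 + 1 = 41 (decimal)
Compute 49 × 41 = 2009
2009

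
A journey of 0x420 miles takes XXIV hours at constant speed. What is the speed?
Convert 0x420 (hexadecimal) → 4×256 + 2×16 = 1056 (decimal)
Convert XXIV (Roman numeral) → 10 + 10 + 4 = 24 (decimal)
Compute 1056 ÷ 24 = 44
44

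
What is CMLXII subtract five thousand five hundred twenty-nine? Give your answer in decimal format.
Convert CMLXII (Roman numeral) → 900 + 50 + 10 + 1 + 1 = 962 (decimal)
Convert five thousand five hundred twenty-nine (English words) → 5×1000 + 5×100 + 29 = 5529 (decimal)
Compute 962 - 5529 = -4567
-4567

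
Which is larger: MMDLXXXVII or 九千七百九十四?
Convert MMDLXXXVII (Roman numeral) → 1000 + 1000 + 500 + 50 + 10 + 10 + 10 + 5 + 1 + 1 = 2587 (decimal)
Convert 九千七百九十四 (Chinese numeral) → 9×1000 + 7×100 + 9×10 + 4 = 9794 (decimal)
Compare 2587 vs 9794: larger = 9794
9794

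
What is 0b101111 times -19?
Convert 0b101111 (binary) → 32 + 8 + 4 + 2 + 1 = 47 (decimal)
Compute 47 × -19 = -893
-893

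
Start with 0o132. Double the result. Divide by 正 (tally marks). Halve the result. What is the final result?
Convert 0o132 (octal) → 1×64 + 3×8 + 2 = 90 (decimal)
Start: 90
90 × 2 = 180
Convert 正 (tally marks) → 5 (decimal)
180 ÷ 5 = 36
36 ÷ 2 = 18
18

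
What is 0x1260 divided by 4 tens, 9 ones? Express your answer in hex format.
Convert 0x1260 (hexadecimal) → 1×4096 + 2×256 + 6×16 = 4704 (decimal)
Convert 4 tens, 9 ones (place-value notation) → 4×10 + 9 = 49 (decimal)
Compute 4704 ÷ 49 = 96
Convert 96 (decimal) → 96 = 6×16 → 0x60 (hexadecimal)
0x60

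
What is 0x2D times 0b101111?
Convert 0x2D (hexadecimal) → 2×16 + 13 = 45 (decimal)
Convert 0b101111 (binary) → 32 + 8 + 4 + 2 + 1 = 47 (decimal)
Compute 45 × 47 = 2115
2115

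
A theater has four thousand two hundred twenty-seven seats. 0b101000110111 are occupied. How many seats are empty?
Convert four thousand two hundred twenty-seven (English words) → 4×1000 + 2×100 + 27 = 4227 (decimal)
Convert 0b101000110111 (binary) → 2048 + 512 + 32 + 16 + 4 + 2 + 1 = 2615 (decimal)
Compute 4227 - 2615 = 1612
1612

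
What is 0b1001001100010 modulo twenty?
Convert 0b1001001100010 (binary) → 4096 + 512 + 64 + 32 + 2 = 4706 (decimal)
Convert twenty (English words) → 20 (decimal)
Compute 4706 mod 20 = 6
6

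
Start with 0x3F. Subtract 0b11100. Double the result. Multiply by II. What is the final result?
Convert 0x3F (hexadecimal) → 3×16 + 15 = 63 (decimal)
Start: 63
Convert 0b11100 (binary) → 16 + 8 + 4 = 28 (decimal)
63 - 28 = 35
35 × 2 = 70
Convert II (Roman numeral) → 1 + 1 = 2 (decimal)
70 × 2 = 140
140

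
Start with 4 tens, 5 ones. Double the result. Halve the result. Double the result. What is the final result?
Convert 4 tens, 5 ones (place-value notation) → 4×10 + 5 = 45 (decimal)
Start: 45
45 × 2 = 90
90 ÷ 2 = 45
45 × 2 = 90
90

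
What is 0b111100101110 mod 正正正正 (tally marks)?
Convert 0b111100101110 (binary) → 2048 + 1024 + 512 + 256 + 32 + 8 + 4 + 2 = 3886 (decimal)
Convert 正正正正 (tally marks) → 5 + 5 + 5 + 5 = 20 (decimal)
Compute 3886 mod 20 = 6
6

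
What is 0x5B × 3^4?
Convert 0x5B (hexadecimal) → 5×16 + 11 = 91 (decimal)
Convert 3^4 (power) → 81 (decimal)
Compute 91 × 81 = 7371
7371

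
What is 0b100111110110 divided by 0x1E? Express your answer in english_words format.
Convert 0b100111110110 (binary) → 2048 + 256 + 128 + 64 + 32 + 16 + 4 + 2 = 2550 (decimal)
Convert 0x1E (hexadecimal) → 1×16 + 14 = 30 (decimal)
Compute 2550 ÷ 30 = 85
Convert 85 (decimal) → eighty-five (English words)
eighty-five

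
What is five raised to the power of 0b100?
Convert five (English words) → 5 (decimal)
Convert 0b100 (binary) → 4 (decimal)
Compute 5 ^ 4 = 625
625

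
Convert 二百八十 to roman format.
Convert 二百八十 (Chinese numeral) → 2×100 + 8×10 = 280 (decimal)
Convert 280 (decimal) → 280 = 100 + 100 + 50 + 10 + 10 + 10 → CCLXXX (Roman numeral)
CCLXXX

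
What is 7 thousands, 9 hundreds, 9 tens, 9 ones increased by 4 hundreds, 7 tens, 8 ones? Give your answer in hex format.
Convert 7 thousands, 9 hundreds, 9 tens, 9 ones (place-value notation) → 7×1000 + 9×100 + 9×10 + 9 = 7999 (decimal)
Convert 4 hundreds, 7 tens, 8 ones (place-value notation) → 4×100 + 7×10 + 8 = 478 (decimal)
Compute 7999 + 478 = 8477
Convert 8477 (decimal) → 8477 = 2×4096 + 1×256 + 1×16 + 13 → 0x211D (hexadecimal)
0x211D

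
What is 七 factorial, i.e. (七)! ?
Convert 七 (Chinese numeral) → 7 (decimal)
Compute 7! = 5040
5040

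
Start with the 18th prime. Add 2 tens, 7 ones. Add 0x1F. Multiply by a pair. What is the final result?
Convert the 18th prime (prime index) → 61 (decimal)
Start: 61
Convert 2 tens, 7 ones (place-value notation) → 2×10 + 7 = 27 (decimal)
61 + 27 = 88
Convert 0x1F (hexadecimal) → 1×16 + 15 = 31 (decimal)
88 + 31 = 119
Convert a pair (colloquial) → 2 (decimal)
119 × 2 = 238
238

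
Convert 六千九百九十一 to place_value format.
Convert 六千九百九十一 (Chinese numeral) → 6×1000 + 9×100 + 9×10 + 1 = 6991 (decimal)
Convert 6991 (decimal) → 6991 = 6×1000 + 9×100 + 9×10 + 1 → 6 thousands, 9 hundreds, 9 tens, 1 one (place-value notation)
6 thousands, 9 hundreds, 9 tens, 1 one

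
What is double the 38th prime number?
The 38th prime number = 163
Compute 163 × 2 = 326
326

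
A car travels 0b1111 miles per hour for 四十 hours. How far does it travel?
Convert 0b1111 (binary) → 8 + 4 + 2 + 1 = 15 (decimal)
Convert 四十 (Chinese numeral) → 4×10 = 40 (decimal)
Compute 15 × 40 = 600
600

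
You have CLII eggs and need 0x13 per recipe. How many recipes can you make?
Convert CLII (Roman numeral) → 100 + 50 + 1 + 1 = 152 (decimal)
Convert 0x13 (hexadecimal) → 1×16 + 3 = 19 (decimal)
Compute 152 ÷ 19 = 8
8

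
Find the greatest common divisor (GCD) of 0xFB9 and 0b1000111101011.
Convert 0xFB9 (hexadecimal) → 15×256 + 11×16 + 9 = 4025 (decimal)
Convert 0b1000111101011 (binary) → 4096 + 256 + 128 + 64 + 32 + 8 + 2 + 1 = 4587 (decimal)
Compute gcd(4025, 4587) = 1
1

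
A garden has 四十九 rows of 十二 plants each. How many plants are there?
Convert 十二 (Chinese numeral) → 1×10 + 2 = 12 (decimal)
Convert 四十九 (Chinese numeral) → 4×10 + 9 = 49 (decimal)
Compute 12 × 49 = 588
588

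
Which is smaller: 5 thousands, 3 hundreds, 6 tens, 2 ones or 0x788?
Convert 5 thousands, 3 hundreds, 6 tens, 2 ones (place-value notation) → 5×1000 + 3×100 + 6×10 + 2 = 5362 (decimal)
Convert 0x788 (hexadecimal) → 7×256 + 8×16 + 8 = 1928 (decimal)
Compare 5362 vs 1928: smaller = 1928
1928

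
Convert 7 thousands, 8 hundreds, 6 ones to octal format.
Convert 7 thousands, 8 hundreds, 6 ones (place-value notation) → 7×1000 + 8×100 + 6 = 7806 (decimal)
Convert 7806 (decimal) → 7806 = 1×4096 + 7×512 + 1×64 + 7×8 + 6 → 0o17176 (octal)
0o17176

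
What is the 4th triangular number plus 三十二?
The 4th triangular number = 4×5/2 = 10
Convert 三十二 (Chinese numeral) → 3×10 + 2 = 32 (decimal)
Compute 10 + 32 = 42
42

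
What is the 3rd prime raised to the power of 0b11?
Convert the 3rd prime (prime index) → 5 (decimal)
Convert 0b11 (binary) → 2 + 1 = 3 (decimal)
Compute 5 ^ 3 = 125
125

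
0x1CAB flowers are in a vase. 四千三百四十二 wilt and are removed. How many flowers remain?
Convert 0x1CAB (hexadecimal) → 1×4096 + 12×256 + 10×16 + 11 = 7339 (decimal)
Convert 四千三百四十二 (Chinese numeral) → 4×1000 + 3×100 + 4×10 + 2 = 4342 (decimal)
Compute 7339 - 4342 = 2997
2997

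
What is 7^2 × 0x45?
Convert 7^2 (power) → 49 (decimal)
Convert 0x45 (hexadecimal) → 4×16 + 5 = 69 (decimal)
Compute 49 × 69 = 3381
3381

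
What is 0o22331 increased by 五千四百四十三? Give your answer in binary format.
Convert 0o22331 (octal) → 2×4096 + 2×512 + 3×64 + 3×8 + 1 = 9433 (decimal)
Convert 五千四百四十三 (Chinese numeral) → 5×1000 + 4×100 + 4×10 + 3 = 5443 (decimal)
Compute 9433 + 5443 = 14876
Convert 14876 (decimal) → 14876 = 8192 + 4096 + 2048 + 512 + 16 + 8 + 4 → 0b11101000011100 (binary)
0b11101000011100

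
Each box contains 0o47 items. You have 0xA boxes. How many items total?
Convert 0o47 (octal) → 4×8 + 7 = 39 (decimal)
Convert 0xA (hexadecimal) → 10 (decimal)
Compute 39 × 10 = 390
390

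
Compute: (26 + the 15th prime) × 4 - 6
Convert the 15th prime (prime index) → 47 (decimal)
Expression in decimal: (26 + 47) × 4 - 6
Parentheses first: 26 + 47 = 73
Multiply: 73 × 4 = 292
Subtract: 292 - 6 = 286
286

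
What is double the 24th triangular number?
The 24th triangular number = 24×25/2 = 300
Compute 300 × 2 = 600
600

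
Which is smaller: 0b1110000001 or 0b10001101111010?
Convert 0b1110000001 (binary) → 512 + 256 + 128 + 1 = 897 (decimal)
Convert 0b10001101111010 (binary) → 8192 + 512 + 256 + 64 + 32 + 16 + 8 + 2 = 9082 (decimal)
Compare 897 vs 9082: smaller = 897
897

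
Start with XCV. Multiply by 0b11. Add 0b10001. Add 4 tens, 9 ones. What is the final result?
Convert XCV (Roman numeral) → 90 + 5 = 95 (decimal)
Start: 95
Convert 0b11 (binary) → 2 + 1 = 3 (decimal)
95 × 3 = 285
Convert 0b10001 (binary) → 16 + 1 = 17 (decimal)
285 + 17 = 302
Convert 4 tens, 9 ones (place-value notation) → 4×10 + 9 = 49 (decimal)
302 + 49 = 351
351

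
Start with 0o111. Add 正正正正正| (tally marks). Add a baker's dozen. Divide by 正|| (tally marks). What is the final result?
Convert 0o111 (octal) → 1×64 + 1×8 + 1 = 73 (decimal)
Start: 73
Convert 正正正正正| (tally marks) → 5 + 5 + 5 + 5 + 5 + 1 = 26 (decimal)
73 + 26 = 99
Convert a baker's dozen (colloquial) → 13 (decimal)
99 + 13 = 112
Convert 正|| (tally marks) → 5 + 2 = 7 (decimal)
112 ÷ 7 = 16
16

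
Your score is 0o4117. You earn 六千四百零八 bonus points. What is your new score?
Convert 0o4117 (octal) → 4×512 + 1×64 + 1×8 + 7 = 2127 (decimal)
Convert 六千四百零八 (Chinese numeral) → 6×1000 + 4×100 + 8 = 6408 (decimal)
Compute 2127 + 6408 = 8535
8535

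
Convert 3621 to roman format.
Convert 3621 (decimal) → 3621 = 1000 + 1000 + 1000 + 500 + 100 + 10 + 10 + 1 → MMMDCXXI (Roman numeral)
MMMDCXXI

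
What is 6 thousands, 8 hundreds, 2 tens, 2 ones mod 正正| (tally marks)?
Convert 6 thousands, 8 hundreds, 2 tens, 2 ones (place-value notation) → 6×1000 + 8×100 + 2×10 + 2 = 6822 (decimal)
Convert 正正| (tally marks) → 5 + 5 + 1 = 11 (decimal)
Compute 6822 mod 11 = 2
2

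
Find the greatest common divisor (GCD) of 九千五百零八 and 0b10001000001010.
Convert 九千五百零八 (Chinese numeral) → 9×1000 + 5×100 + 8 = 9508 (decimal)
Convert 0b10001000001010 (binary) → 8192 + 512 + 8 + 2 = 8714 (decimal)
Compute gcd(9508, 8714) = 2
2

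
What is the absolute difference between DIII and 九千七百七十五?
Convert DIII (Roman numeral) → 500 + 1 + 1 + 1 = 503 (decimal)
Convert 九千七百七十五 (Chinese numeral) → 9×1000 + 7×100 + 7×10 + 5 = 9775 (decimal)
Compute |503 - 9775| = 9272
9272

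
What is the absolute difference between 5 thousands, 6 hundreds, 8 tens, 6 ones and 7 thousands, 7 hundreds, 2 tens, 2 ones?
Convert 5 thousands, 6 hundreds, 8 tens, 6 ones (place-value notation) → 5×1000 + 6×100 + 8×10 + 6 = 5686 (decimal)
Convert 7 thousands, 7 hundreds, 2 tens, 2 ones (place-value notation) → 7×1000 + 7×100 + 2×10 + 2 = 7722 (decimal)
Compute |5686 - 7722| = 2036
2036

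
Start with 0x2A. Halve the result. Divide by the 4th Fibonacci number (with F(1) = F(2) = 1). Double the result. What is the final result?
Convert 0x2A (hexadecimal) → 2×16 + 10 = 42 (decimal)
Start: 42
42 ÷ 2 = 21
Convert the 4th Fibonacci number (with F(1) = F(2) = 1) (Fibonacci index) → 1, 1, 2, 3 → 3 (decimal)
21 ÷ 3 = 7
7 × 2 = 14
14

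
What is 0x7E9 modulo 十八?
Convert 0x7E9 (hexadecimal) → 7×256 + 14×16 + 9 = 2025 (decimal)
Convert 十八 (Chinese numeral) → 1×10 + 8 = 18 (decimal)
Compute 2025 mod 18 = 9
9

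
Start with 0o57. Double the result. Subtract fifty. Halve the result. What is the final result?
Convert 0o57 (octal) → 5×8 + 7 = 47 (decimal)
Start: 47
47 × 2 = 94
Convert fifty (English words) → 50 (decimal)
94 - 50 = 44
44 ÷ 2 = 22
22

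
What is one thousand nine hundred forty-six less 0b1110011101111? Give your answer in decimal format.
Convert one thousand nine hundred forty-six (English words) → 1×1000 + 9×100 + 46 = 1946 (decimal)
Convert 0b1110011101111 (binary) → 4096 + 2048 + 1024 + 128 + 64 + 32 + 8 + 4 + 2 + 1 = 7407 (decimal)
Compute 1946 - 7407 = -5461
-5461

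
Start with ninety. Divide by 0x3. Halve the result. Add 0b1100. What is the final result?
Convert ninety (English words) → 90 (decimal)
Start: 90
Convert 0x3 (hexadecimal) → 3 (decimal)
90 ÷ 3 = 30
30 ÷ 2 = 15
Convert 0b1100 (binary) → 8 + 4 = 12 (decimal)
15 + 12 = 27
27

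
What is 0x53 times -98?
Convert 0x53 (hexadecimal) → 5×16 + 3 = 83 (decimal)
Compute 83 × -98 = -8134
-8134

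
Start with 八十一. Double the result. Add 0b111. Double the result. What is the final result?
Convert 八十一 (Chinese numeral) → 8×10 + 1 = 81 (decimal)
Start: 81
81 × 2 = 162
Convert 0b111 (binary) → 4 + 2 + 1 = 7 (decimal)
162 + 7 = 169
169 × 2 = 338
338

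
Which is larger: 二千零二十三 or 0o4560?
Convert 二千零二十三 (Chinese numeral) → 2×1000 + 2×10 + 3 = 2023 (decimal)
Convert 0o4560 (octal) → 4×512 + 5×64 + 6×8 = 2416 (decimal)
Compare 2023 vs 2416: larger = 2416
2416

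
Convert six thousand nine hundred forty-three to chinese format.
Convert six thousand nine hundred forty-three (English words) → 6×1000 + 9×100 + 43 = 6943 (decimal)
Convert 6943 (decimal) → 6943 = 6×1000 + 9×100 + 4×10 + 3 → 六千九百四十三 (Chinese numeral)
六千九百四十三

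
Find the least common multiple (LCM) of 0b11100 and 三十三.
Convert 0b11100 (binary) → 16 + 8 + 4 = 28 (decimal)
Convert 三十三 (Chinese numeral) → 3×10 + 3 = 33 (decimal)
Compute lcm(28, 33) = 924
924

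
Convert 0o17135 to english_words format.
Convert 0o17135 (octal) → 1×4096 + 7×512 + 1×64 + 3×8 + 5 = 7773 (decimal)
Convert 7773 (decimal) → 7773 = 7×1000 + 7×100 + 73 → seven thousand seven hundred seventy-three (English words)
seven thousand seven hundred seventy-three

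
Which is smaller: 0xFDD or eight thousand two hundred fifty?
Convert 0xFDD (hexadecimal) → 15×256 + 13×16 + 13 = 4061 (decimal)
Convert eight thousand two hundred fifty (English words) → 8×1000 + 2×100 + 50 = 8250 (decimal)
Compare 4061 vs 8250: smaller = 4061
4061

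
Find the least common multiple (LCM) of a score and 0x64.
Convert a score (colloquial) → 20 (decimal)
Convert 0x64 (hexadecimal) → 6×16 + 4 = 100 (decimal)
Compute lcm(20, 100) = 100
100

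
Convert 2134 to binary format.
Convert 2134 (decimal) → 2134 = 2048 + 64 + 16 + 4 + 2 → 0b100001010110 (binary)
0b100001010110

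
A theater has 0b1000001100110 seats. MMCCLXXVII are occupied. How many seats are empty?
Convert 0b1000001100110 (binary) → 4096 + 64 + 32 + 4 + 2 = 4198 (decimal)
Convert MMCCLXXVII (Roman numeral) → 1000 + 1000 + 100 + 100 + 50 + 10 + 10 + 5 + 1 + 1 = 2277 (decimal)
Compute 4198 - 2277 = 1921
1921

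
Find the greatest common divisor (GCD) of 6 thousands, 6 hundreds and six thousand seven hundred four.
Convert 6 thousands, 6 hundreds (place-value notation) → 6×1000 + 6×100 = 6600 (decimal)
Convert six thousand seven hundred four (English words) → 6×1000 + 7×100 + 4 = 6704 (decimal)
Compute gcd(6600, 6704) = 8
8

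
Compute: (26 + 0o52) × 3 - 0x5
Convert 0o52 (octal) → 5×8 + 2 = 42 (decimal)
Convert 0x5 (hexadecimal) → 5 (decimal)
Expression in decimal: (26 + 42) × 3 - 5
Parentheses first: 26 + 42 = 68
Multiply: 68 × 3 = 204
Subtract: 204 - 5 = 199
199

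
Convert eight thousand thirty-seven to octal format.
Convert eight thousand thirty-seven (English words) → 8×1000 + 37 = 8037 (decimal)
Convert 8037 (decimal) → 8037 = 1×4096 + 7×512 + 5×64 + 4×8 + 5 → 0o17545 (octal)
0o17545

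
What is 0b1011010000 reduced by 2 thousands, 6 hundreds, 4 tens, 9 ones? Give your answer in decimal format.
Convert 0b1011010000 (binary) → 512 + 128 + 64 + 16 = 720 (decimal)
Convert 2 thousands, 6 hundreds, 4 tens, 9 ones (place-value notation) → 2×1000 + 6×100 + 4×10 + 9 = 2649 (decimal)
Compute 720 - 2649 = -1929
-1929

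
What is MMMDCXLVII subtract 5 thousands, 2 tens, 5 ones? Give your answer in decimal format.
Convert MMMDCXLVII (Roman numeral) → 1000 + 1000 + 1000 + 500 + 100 + 40 + 5 + 1 + 1 = 3647 (decimal)
Convert 5 thousands, 2 tens, 5 ones (place-value notation) → 5×1000 + 2×10 + 5 = 5025 (decimal)
Compute 3647 - 5025 = -1378
-1378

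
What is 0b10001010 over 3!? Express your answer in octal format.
Convert 0b10001010 (binary) → 128 + 8 + 2 = 138 (decimal)
Convert 3! (factorial) → 6 (decimal)
Compute 138 ÷ 6 = 23
Convert 23 (decimal) → 23 = 2×8 + 7 → 0o27 (octal)
0o27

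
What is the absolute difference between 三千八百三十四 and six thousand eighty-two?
Convert 三千八百三十四 (Chinese numeral) → 3×1000 + 8×100 + 3×10 + 4 = 3834 (decimal)
Convert six thousand eighty-two (English words) → 6×1000 + 82 = 6082 (decimal)
Compute |3834 - 6082| = 2248
2248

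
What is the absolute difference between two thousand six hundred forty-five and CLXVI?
Convert two thousand six hundred forty-five (English words) → 2×1000 + 6×100 + 45 = 2645 (decimal)
Convert CLXVI (Roman numeral) → 100 + 50 + 10 + 5 + 1 = 166 (decimal)
Compute |2645 - 166| = 2479
2479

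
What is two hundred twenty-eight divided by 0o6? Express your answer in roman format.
Convert two hundred twenty-eight (English words) → 2×100 + 28 = 228 (decimal)
Convert 0o6 (octal) → 6 (decimal)
Compute 228 ÷ 6 = 38
Convert 38 (decimal) → 38 = 10 + 10 + 10 + 5 + 1 + 1 + 1 → XXXVIII (Roman numeral)
XXXVIII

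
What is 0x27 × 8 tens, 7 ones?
Convert 0x27 (hexadecimal) → 2×16 + 7 = 39 (decimal)
Convert 8 tens, 7 ones (place-value notation) → 8×10 + 7 = 87 (decimal)
Compute 39 × 87 = 3393
3393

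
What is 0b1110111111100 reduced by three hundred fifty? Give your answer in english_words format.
Convert 0b1110111111100 (binary) → 4096 + 2048 + 1024 + 256 + 128 + 64 + 32 + 16 + 8 + 4 = 7676 (decimal)
Convert three hundred fifty (English words) → 3×100 + 50 = 350 (decimal)
Compute 7676 - 350 = 7326
Convert 7326 (decimal) → 7326 = 7×1000 + 3×100 + 26 → seven thousand three hundred twenty-six (English words)
seven thousand three hundred twenty-six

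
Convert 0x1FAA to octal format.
Convert 0x1FAA (hexadecimal) → 1×4096 + 15×256 + 10×16 + 10 = 8106 (decimal)
Convert 8106 (decimal) → 8106 = 1×4096 + 7×512 + 6×64 + 5×8 + 2 → 0o17652 (octal)
0o17652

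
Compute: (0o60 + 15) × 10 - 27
Convert 0o60 (octal) → 6×8 = 48 (decimal)
Expression in decimal: (48 + 15) × 10 - 27
Parentheses first: 48 + 15 = 63
Multiply: 63 × 10 = 630
Subtract: 630 - 27 = 603
603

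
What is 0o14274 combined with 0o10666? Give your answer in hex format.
Convert 0o14274 (octal) → 1×4096 + 4×512 + 2×64 + 7×8 + 4 = 6332 (decimal)
Convert 0o10666 (octal) → 1×4096 + 6×64 + 6×8 + 6 = 4534 (decimal)
Compute 6332 + 4534 = 10866
Convert 10866 (decimal) → 10866 = 2×4096 + 10×256 + 7×16 + 2 → 0x2A72 (hexadecimal)
0x2A72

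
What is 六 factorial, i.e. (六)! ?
Convert 六 (Chinese numeral) → 6 (decimal)
Compute 6! = 720
720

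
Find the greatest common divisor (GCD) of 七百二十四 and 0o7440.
Convert 七百二十四 (Chinese numeral) → 7×100 + 2×10 + 4 = 724 (decimal)
Convert 0o7440 (octal) → 7×512 + 4×64 + 4×8 = 3872 (decimal)
Compute gcd(724, 3872) = 4
4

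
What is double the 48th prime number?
The 48th prime number = 223
Compute 223 × 2 = 446
446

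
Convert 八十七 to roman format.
Convert 八十七 (Chinese numeral) → 8×10 + 7 = 87 (decimal)
Convert 87 (decimal) → 87 = 50 + 10 + 10 + 10 + 5 + 1 + 1 → LXXXVII (Roman numeral)
LXXXVII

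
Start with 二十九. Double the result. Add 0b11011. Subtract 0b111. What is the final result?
Convert 二十九 (Chinese numeral) → 2×10 + 9 = 29 (decimal)
Start: 29
29 × 2 = 58
Convert 0b11011 (binary) → 16 + 8 + 2 + 1 = 27 (decimal)
58 + 27 = 85
Convert 0b111 (binary) → 4 + 2 + 1 = 7 (decimal)
85 - 7 = 78
78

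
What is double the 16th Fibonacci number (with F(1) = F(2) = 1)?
The 16th Fibonacci number (with F(1) = F(2) = 1) = 987
Compute 987 × 2 = 1974
1974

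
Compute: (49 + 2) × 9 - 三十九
Convert 三十九 (Chinese numeral) → 3×10 + 9 = 39 (decimal)
Expression in decimal: (49 + 2) × 9 - 39
Parentheses first: 49 + 2 = 51
Multiply: 51 × 9 = 459
Subtract: 459 - 39 = 420
420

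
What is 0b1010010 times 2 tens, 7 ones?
Convert 0b1010010 (binary) → 64 + 16 + 2 = 82 (decimal)
Convert 2 tens, 7 ones (place-value notation) → 2×10 + 7 = 27 (decimal)
Compute 82 × 27 = 2214
2214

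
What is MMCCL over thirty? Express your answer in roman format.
Convert MMCCL (Roman numeral) → 1000 + 1000 + 100 + 100 + 50 = 2250 (decimal)
Convert thirty (English words) → 30 (decimal)
Compute 2250 ÷ 30 = 75
Convert 75 (decimal) → 75 = 50 + 10 + 10 + 5 → LXXV (Roman numeral)
LXXV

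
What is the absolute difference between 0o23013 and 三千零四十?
Convert 0o23013 (octal) → 2×4096 + 3×512 + 1×8 + 3 = 9739 (decimal)
Convert 三千零四十 (Chinese numeral) → 3×1000 + 4×10 = 3040 (decimal)
Compute |9739 - 3040| = 6699
6699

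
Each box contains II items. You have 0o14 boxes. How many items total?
Convert II (Roman numeral) → 1 + 1 = 2 (decimal)
Convert 0o14 (octal) → 1×8 + 4 = 12 (decimal)
Compute 2 × 12 = 24
24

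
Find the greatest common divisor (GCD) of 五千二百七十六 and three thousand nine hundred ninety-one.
Convert 五千二百七十六 (Chinese numeral) → 5×1000 + 2×100 + 7×10 + 6 = 5276 (decimal)
Convert three thousand nine hundred ninety-one (English words) → 3×1000 + 9×100 + 91 = 3991 (decimal)
Compute gcd(5276, 3991) = 1
1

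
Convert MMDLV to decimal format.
Convert MMDLV (Roman numeral) → 1000 + 1000 + 500 + 50 + 5 = 2555 (decimal)
2555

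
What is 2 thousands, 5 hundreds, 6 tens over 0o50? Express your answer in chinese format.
Convert 2 thousands, 5 hundreds, 6 tens (place-value notation) → 2×1000 + 5×100 + 6×10 = 2560 (decimal)
Convert 0o50 (octal) → 5×8 = 40 (decimal)
Compute 2560 ÷ 40 = 64
Convert 64 (decimal) → 64 = 6×10 + 4 → 六十四 (Chinese numeral)
六十四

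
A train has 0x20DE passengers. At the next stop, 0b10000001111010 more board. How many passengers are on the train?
Convert 0x20DE (hexadecimal) → 2×4096 + 13×16 + 14 = 8414 (decimal)
Convert 0b10000001111010 (binary) → 8192 + 64 + 32 + 16 + 8 + 2 = 8314 (decimal)
Compute 8414 + 8314 = 16728
16728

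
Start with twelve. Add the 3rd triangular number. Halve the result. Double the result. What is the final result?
Convert twelve (English words) → 12 (decimal)
Start: 12
Convert the 3rd triangular number (triangular index) → 3×4/2 = 6 (decimal)
12 + 6 = 18
18 ÷ 2 = 9
9 × 2 = 18
18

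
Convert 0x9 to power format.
Convert 0x9 (hexadecimal) → 9 (decimal)
Convert 9 (decimal) → 3^2 (power)
3^2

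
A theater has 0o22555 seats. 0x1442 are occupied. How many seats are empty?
Convert 0o22555 (octal) → 2×4096 + 2×512 + 5×64 + 5×8 + 5 = 9581 (decimal)
Convert 0x1442 (hexadecimal) → 1×4096 + 4×256 + 4×16 + 2 = 5186 (decimal)
Compute 9581 - 5186 = 4395
4395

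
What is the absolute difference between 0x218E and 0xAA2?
Convert 0x218E (hexadecimal) → 2×4096 + 1×256 + 8×16 + 14 = 8590 (decimal)
Convert 0xAA2 (hexadecimal) → 10×256 + 10×16 + 2 = 2722 (decimal)
Compute |8590 - 2722| = 5868
5868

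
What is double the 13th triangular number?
The 13th triangular number = 13×14/2 = 91
Compute 91 × 2 = 182
182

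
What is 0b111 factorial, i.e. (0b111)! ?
Convert 0b111 (binary) → 4 + 2 + 1 = 7 (decimal)
Compute 7! = 5040
5040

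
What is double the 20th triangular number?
The 20th triangular number = 20×21/2 = 210
Compute 210 × 2 = 420
420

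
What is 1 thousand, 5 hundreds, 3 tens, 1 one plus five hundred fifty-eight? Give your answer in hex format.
Convert 1 thousand, 5 hundreds, 3 tens, 1 one (place-value notation) → 1×1000 + 5×100 + 3×10 + 1 = 1531 (decimal)
Convert five hundred fifty-eight (English words) → 5×100 + 58 = 558 (decimal)
Compute 1531 + 558 = 2089
Convert 2089 (decimal) → 2089 = 8×256 + 2×16 + 9 → 0x829 (hexadecimal)
0x829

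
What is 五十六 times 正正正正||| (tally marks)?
Convert 五十六 (Chinese numeral) → 5×10 + 6 = 56 (decimal)
Convert 正正正正||| (tally marks) → 5 + 5 + 5 + 5 + 3 = 23 (decimal)
Compute 56 × 23 = 1288
1288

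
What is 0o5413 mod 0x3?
Convert 0o5413 (octal) → 5×512 + 4×64 + 1×8 + 3 = 2827 (decimal)
Convert 0x3 (hexadecimal) → 3 (decimal)
Compute 2827 mod 3 = 1
1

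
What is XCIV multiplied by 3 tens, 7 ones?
Convert XCIV (Roman numeral) → 90 + 4 = 94 (decimal)
Convert 3 tens, 7 ones (place-value notation) → 3×10 + 7 = 37 (decimal)
Compute 94 × 37 = 3478
3478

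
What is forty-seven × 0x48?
Convert forty-seven (English words) → 47 (decimal)
Convert 0x48 (hexadecimal) → 4×16 + 8 = 72 (decimal)
Compute 47 × 72 = 3384
3384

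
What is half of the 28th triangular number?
The 28th triangular number = 28×29/2 = 406
Compute 406 ÷ 2 = 203
203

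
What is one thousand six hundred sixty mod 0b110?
Convert one thousand six hundred sixty (English words) → 1×1000 + 6×100 + 60 = 1660 (decimal)
Convert 0b110 (binary) → 4 + 2 = 6 (decimal)
Compute 1660 mod 6 = 4
4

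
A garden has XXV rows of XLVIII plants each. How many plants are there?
Convert XLVIII (Roman numeral) → 40 + 5 + 1 + 1 + 1 = 48 (decimal)
Convert XXV (Roman numeral) → 10 + 10 + 5 = 25 (decimal)
Compute 48 × 25 = 1200
1200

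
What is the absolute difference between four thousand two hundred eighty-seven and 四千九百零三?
Convert four thousand two hundred eighty-seven (English words) → 4×1000 + 2×100 + 87 = 4287 (decimal)
Convert 四千九百零三 (Chinese numeral) → 4×1000 + 9×100 + 3 = 4903 (decimal)
Compute |4287 - 4903| = 616
616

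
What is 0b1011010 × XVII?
Convert 0b1011010 (binary) → 64 + 16 + 8 + 2 = 90 (decimal)
Convert XVII (Roman numeral) → 10 + 5 + 1 + 1 = 17 (decimal)
Compute 90 × 17 = 1530
1530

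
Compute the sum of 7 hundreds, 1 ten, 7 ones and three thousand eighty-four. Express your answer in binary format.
Convert 7 hundreds, 1 ten, 7 ones (place-value notation) → 7×100 + 1×10 + 7 = 717 (decimal)
Convert three thousand eighty-four (English words) → 3×1000 + 84 = 3084 (decimal)
Compute 717 + 3084 = 3801
Convert 3801 (decimal) → 3801 = 2048 + 1024 + 512 + 128 + 64 + 16 + 8 + 1 → 0b111011011001 (binary)
0b111011011001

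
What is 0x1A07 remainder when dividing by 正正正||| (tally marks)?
Convert 0x1A07 (hexadecimal) → 1×4096 + 10×256 + 7 = 6663 (decimal)
Convert 正正正||| (tally marks) → 5 + 5 + 5 + 3 = 18 (decimal)
Compute 6663 mod 18 = 3
3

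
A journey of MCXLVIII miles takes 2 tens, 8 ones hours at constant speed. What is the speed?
Convert MCXLVIII (Roman numeral) → 1000 + 100 + 40 + 5 + 1 + 1 + 1 = 1148 (decimal)
Convert 2 tens, 8 ones (place-value notation) → 2×10 + 8 = 28 (decimal)
Compute 1148 ÷ 28 = 41
41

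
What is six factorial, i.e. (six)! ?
Convert six (English words) → 6 (decimal)
Compute 6! = 720
720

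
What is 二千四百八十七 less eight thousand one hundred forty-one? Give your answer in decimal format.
Convert 二千四百八十七 (Chinese numeral) → 2×1000 + 4×100 + 8×10 + 7 = 2487 (decimal)
Convert eight thousand one hundred forty-one (English words) → 8×1000 + 1×100 + 41 = 8141 (decimal)
Compute 2487 - 8141 = -5654
-5654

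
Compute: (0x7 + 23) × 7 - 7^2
Convert 0x7 (hexadecimal) → 7 (decimal)
Convert 7^2 (power) → 49 (decimal)
Expression in decimal: (7 + 23) × 7 - 49
Parentheses first: 7 + 23 = 30
Multiply: 30 × 7 = 210
Subtract: 210 - 49 = 161
161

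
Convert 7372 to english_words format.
Convert 7372 (decimal) → 7372 = 7×1000 + 3×100 + 72 → seven thousand three hundred seventy-two (English words)
seven thousand three hundred seventy-two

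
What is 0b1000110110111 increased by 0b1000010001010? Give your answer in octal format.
Convert 0b1000110110111 (binary) → 4096 + 256 + 128 + 32 + 16 + 4 + 2 + 1 = 4535 (decimal)
Convert 0b1000010001010 (binary) → 4096 + 128 + 8 + 2 = 4234 (decimal)
Compute 4535 + 4234 = 8769
Convert 8769 (decimal) → 8769 = 2×4096 + 1×512 + 1×64 + 1 → 0o21101 (octal)
0o21101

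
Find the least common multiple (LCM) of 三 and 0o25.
Convert 三 (Chinese numeral) → 3 (decimal)
Convert 0o25 (octal) → 2×8 + 5 = 21 (decimal)
Compute lcm(3, 21) = 21
21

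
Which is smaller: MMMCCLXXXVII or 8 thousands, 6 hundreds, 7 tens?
Convert MMMCCLXXXVII (Roman numeral) → 1000 + 1000 + 1000 + 100 + 100 + 50 + 10 + 10 + 10 + 5 + 1 + 1 = 3287 (decimal)
Convert 8 thousands, 6 hundreds, 7 tens (place-value notation) → 8×1000 + 6×100 + 7×10 = 8670 (decimal)
Compare 3287 vs 8670: smaller = 3287
3287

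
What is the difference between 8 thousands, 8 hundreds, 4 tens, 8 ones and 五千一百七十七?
Convert 8 thousands, 8 hundreds, 4 tens, 8 ones (place-value notation) → 8×1000 + 8×100 + 4×10 + 8 = 8848 (decimal)
Convert 五千一百七十七 (Chinese numeral) → 5×1000 + 1×100 + 7×10 + 7 = 5177 (decimal)
Difference: |8848 - 5177| = 3671
3671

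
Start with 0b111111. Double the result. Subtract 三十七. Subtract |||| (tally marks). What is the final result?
Convert 0b111111 (binary) → 32 + 16 + 8 + 4 + 2 + 1 = 63 (decimal)
Start: 63
63 × 2 = 126
Convert 三十七 (Chinese numeral) → 3×10 + 7 = 37 (decimal)
126 - 37 = 89
Convert |||| (tally marks) → 4 (decimal)
89 - 4 = 85
85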